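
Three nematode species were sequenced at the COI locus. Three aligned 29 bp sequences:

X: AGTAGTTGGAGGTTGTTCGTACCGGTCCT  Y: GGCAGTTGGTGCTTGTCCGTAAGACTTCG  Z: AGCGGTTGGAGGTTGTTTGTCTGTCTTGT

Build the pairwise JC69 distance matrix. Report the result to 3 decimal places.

d(X,Y) = 0.529, d(X,Z) = 0.462, d(Y,Z) = 0.529

X–Y: 11/29 sites differ → p ≈ 0.37931, d = −0.75 ln(1 − 0.505747) = 0.528531 ≈ 0.529.
X–Z: 10/29 sites differ → p ≈ 0.344828, d = −0.75 ln(1 − 0.459771) = 0.461822 ≈ 0.462.
Y–Z: 11/29 sites differ → p ≈ 0.37931, d = −0.75 ln(1 − 0.505747) = 0.528531 ≈ 0.529.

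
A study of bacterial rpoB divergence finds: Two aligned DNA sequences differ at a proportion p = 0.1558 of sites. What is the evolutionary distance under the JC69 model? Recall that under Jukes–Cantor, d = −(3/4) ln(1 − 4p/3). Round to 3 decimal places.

0.175

d = −(3/4) ln(1 − 4p/3) = −0.75 ln(1 − 0.207733) = −0.75 ln(0.792267)
  = −0.75 × (-0.232857) = 0.174643 substitutions/site.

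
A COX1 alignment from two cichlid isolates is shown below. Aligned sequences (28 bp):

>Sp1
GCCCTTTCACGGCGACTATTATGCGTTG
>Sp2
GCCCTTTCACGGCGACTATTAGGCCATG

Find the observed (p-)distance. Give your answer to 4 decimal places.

The sequences differ at 3 of 28 positions (sites 22, 25, 26).
p = 3/28 = 0.107142… ≈ 0.1071 (to 4 d.p.).

0.1071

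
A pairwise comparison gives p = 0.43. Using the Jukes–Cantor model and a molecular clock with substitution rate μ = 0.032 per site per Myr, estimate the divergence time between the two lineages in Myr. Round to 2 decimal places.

d = −(3/4) ln(1 − 4p/3) = −0.75 ln(1 − 0.573333) = −0.75 ln(0.426667)
  = −0.75 × (-0.851751) = 0.638813 substitutions/site.
Under a molecular clock d = 2μt, so t = d/(2μ) = 0.638813 / (2 × 0.032) = 9.98 Myr.

9.98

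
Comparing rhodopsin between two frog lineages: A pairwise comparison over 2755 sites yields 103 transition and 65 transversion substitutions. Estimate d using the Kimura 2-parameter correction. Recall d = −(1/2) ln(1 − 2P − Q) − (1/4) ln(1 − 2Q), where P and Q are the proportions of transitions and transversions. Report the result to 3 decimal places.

P = 103/2755 ≈ 0.037387 and Q = 65/2755 ≈ 0.023593.
Under the Kimura two-parameter model, d = −½ ln(1 − 2P − Q) − ¼ ln(1 − 2Q).
1 − 2P − Q = 0.901633, giving −½ ln(0.901633) = 0.051774.
1 − 2Q = 0.952814, giving −¼ ln(0.952814) = 0.012084.
d = 0.051774 + 0.012084 = 0.063858.

0.064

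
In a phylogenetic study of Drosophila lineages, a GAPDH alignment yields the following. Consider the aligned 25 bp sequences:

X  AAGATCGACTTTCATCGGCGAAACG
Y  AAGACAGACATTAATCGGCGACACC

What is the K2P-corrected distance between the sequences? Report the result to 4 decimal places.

0.2920

Of 25 sites, 1 differences are transitions and 5 are transversions, so P = 1/25 = 0.04 and Q = 5/25 = 0.2.
Under the Kimura two-parameter model, d = −½ ln(1 − 2P − Q) − ¼ ln(1 − 2Q).
1 − 2P − Q = 0.72, giving −½ ln(0.72) = 0.164252.
1 − 2Q = 0.6, giving −¼ ln(0.6) = 0.127706.
d = 0.164252 + 0.127706 = 0.291958.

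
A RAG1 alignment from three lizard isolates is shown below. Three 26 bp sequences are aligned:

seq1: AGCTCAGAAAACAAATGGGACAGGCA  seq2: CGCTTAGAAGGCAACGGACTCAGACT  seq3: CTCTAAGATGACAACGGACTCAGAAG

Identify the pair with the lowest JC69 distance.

seq1–seq2: 11/26 differ, p = 0.423, d = 0.623.
seq1–seq3: 13/26 differ, p = 0.500, d = 0.824.
seq2–seq3: 6/26 differ, p = 0.231, d = 0.276.
The smallest distance is between seq2 and seq3.

seq2 and seq3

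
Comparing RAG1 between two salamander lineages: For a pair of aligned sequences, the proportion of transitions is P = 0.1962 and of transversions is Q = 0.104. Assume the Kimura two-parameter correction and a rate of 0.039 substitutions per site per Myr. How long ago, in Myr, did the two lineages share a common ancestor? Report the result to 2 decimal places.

5.14

Under the Kimura two-parameter model, d = −½ ln(1 − 2P − Q) − ¼ ln(1 − 2Q).
1 − 2P − Q = 0.5036, giving −½ ln(0.5036) = 0.342986.
1 − 2Q = 0.792, giving −¼ ln(0.792) = 0.058298.
d = 0.342986 + 0.058298 = 0.401284.
Under a molecular clock d = 2μt, so t = d/(2μ) = 0.401284 / (2 × 0.039) = 5.14 Myr.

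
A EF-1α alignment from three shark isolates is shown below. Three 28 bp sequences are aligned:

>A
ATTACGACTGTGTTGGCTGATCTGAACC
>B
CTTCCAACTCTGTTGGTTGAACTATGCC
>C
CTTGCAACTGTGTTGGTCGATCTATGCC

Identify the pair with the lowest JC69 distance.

B and C

A–B: 9/28 differ, p = 0.321, d = 0.420.
A–C: 8/28 differ, p = 0.286, d = 0.360.
B–C: 4/28 differ, p = 0.143, d = 0.158.
The smallest distance is between B and C.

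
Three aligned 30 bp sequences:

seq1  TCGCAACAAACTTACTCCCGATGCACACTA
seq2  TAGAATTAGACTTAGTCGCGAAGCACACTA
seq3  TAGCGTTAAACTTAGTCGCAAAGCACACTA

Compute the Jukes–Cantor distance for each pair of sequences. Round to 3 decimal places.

seq1–seq2: 8/30 sites differ → p ≈ 0.266667, d = −0.75 ln(1 − 0.355556) = 0.329526 ≈ 0.330.
seq1–seq3: 8/30 sites differ → p ≈ 0.266667, d = −0.75 ln(1 − 0.355556) = 0.329526 ≈ 0.330.
seq2–seq3: 4/30 sites differ → p ≈ 0.133333, d = −0.75 ln(1 − 0.177777) = 0.146808 ≈ 0.147.

d(seq1,seq2) = 0.330, d(seq1,seq3) = 0.330, d(seq2,seq3) = 0.147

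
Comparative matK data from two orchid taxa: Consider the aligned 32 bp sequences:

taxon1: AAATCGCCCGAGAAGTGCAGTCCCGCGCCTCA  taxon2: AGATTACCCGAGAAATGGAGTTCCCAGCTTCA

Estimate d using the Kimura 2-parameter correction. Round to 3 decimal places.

Of 32 sites, 6 differences are transitions and 3 are transversions, so P = 6/32 = 0.1875 and Q = 3/32 = 0.09375.
Under the Kimura two-parameter model, d = −½ ln(1 − 2P − Q) − ¼ ln(1 − 2Q).
1 − 2P − Q = 0.53125, giving −½ ln(0.53125) = 0.316261.
1 − 2Q = 0.8125, giving −¼ ln(0.8125) = 0.051910.
d = 0.316261 + 0.051910 = 0.368171.

0.368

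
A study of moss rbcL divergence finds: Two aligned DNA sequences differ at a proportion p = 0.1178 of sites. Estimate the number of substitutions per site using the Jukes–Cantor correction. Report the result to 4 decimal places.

d = −(3/4) ln(1 − 4p/3) = −0.75 ln(1 − 0.157067) = −0.75 ln(0.842933)
  = −0.75 × (-0.170868) = 0.128151 substitutions/site.

0.1282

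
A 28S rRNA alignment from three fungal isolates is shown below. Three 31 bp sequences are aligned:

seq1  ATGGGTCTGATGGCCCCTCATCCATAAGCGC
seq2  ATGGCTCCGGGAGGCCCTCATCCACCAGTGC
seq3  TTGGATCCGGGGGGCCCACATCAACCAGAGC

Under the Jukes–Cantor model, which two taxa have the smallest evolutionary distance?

seq1–seq2: 9/31 differ, p = 0.290, d = 0.367.
seq1–seq3: 11/31 differ, p = 0.355, d = 0.481.
seq2–seq3: 6/31 differ, p = 0.194, d = 0.224.
The smallest distance is between seq2 and seq3.

seq2 and seq3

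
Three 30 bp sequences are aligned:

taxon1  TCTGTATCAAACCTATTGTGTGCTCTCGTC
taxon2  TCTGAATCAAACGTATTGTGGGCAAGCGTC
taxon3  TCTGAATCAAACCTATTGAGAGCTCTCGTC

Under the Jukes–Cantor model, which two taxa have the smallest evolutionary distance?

taxon1–taxon2: 6/30 differ, p = 0.200, d = 0.233.
taxon1–taxon3: 3/30 differ, p = 0.100, d = 0.107.
taxon2–taxon3: 6/30 differ, p = 0.200, d = 0.233.
The smallest distance is between taxon1 and taxon3.

taxon1 and taxon3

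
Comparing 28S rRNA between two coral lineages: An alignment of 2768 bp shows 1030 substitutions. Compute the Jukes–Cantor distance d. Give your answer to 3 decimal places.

p = 1030/2768 ≈ 0.37211.
d = −(3/4) ln(1 − 4p/3) = −0.75 ln(1 − 0.496147) = −0.75 ln(0.503853)
  = −0.75 × (-0.685471) = 0.514103 substitutions/site.

0.514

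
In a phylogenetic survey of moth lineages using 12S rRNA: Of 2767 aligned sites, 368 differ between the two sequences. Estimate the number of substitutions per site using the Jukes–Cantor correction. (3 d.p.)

p = 368/2767 ≈ 0.132996.
d = −(3/4) ln(1 − 4p/3) = −0.75 ln(1 − 0.177328) = −0.75 ln(0.822672)
  = −0.75 × (-0.195198) = 0.146399 substitutions/site.

0.146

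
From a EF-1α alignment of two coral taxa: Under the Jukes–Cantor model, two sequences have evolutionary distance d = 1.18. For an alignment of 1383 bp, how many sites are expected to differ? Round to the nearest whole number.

Invert JC69: p = (3/4)(1 − e^(−4d/3)) = 0.75 × (1 − e^(-1.573333)) = 0.75 × (1 − 0.207353) = 0.594485.
Expected differing sites = pL ≈ 0.594485 × 1383 = 822.172755 ≈ 822.

822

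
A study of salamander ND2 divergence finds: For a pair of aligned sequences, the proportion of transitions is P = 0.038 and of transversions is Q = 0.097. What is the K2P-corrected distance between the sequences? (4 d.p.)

Under the Kimura two-parameter model, d = −½ ln(1 − 2P − Q) − ¼ ln(1 − 2Q).
1 − 2P − Q = 0.827, giving −½ ln(0.827) = 0.094975.
1 − 2Q = 0.806, giving −¼ ln(0.806) = 0.053918.
d = 0.094975 + 0.053918 = 0.148893.

0.1489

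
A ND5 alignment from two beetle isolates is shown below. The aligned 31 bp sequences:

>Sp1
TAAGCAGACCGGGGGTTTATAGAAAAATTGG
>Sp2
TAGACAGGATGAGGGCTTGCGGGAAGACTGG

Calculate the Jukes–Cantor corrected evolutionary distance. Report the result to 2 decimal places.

0.61

The sequences differ at 13 of 31 sites, so p = 13/31 ≈ 0.419355.
d = −(3/4) ln(1 − 4p/3) = −0.75 ln(1 − 0.55914) = −0.75 ln(0.44086)
  = −0.75 × (-0.819028) = 0.614271 substitutions/site.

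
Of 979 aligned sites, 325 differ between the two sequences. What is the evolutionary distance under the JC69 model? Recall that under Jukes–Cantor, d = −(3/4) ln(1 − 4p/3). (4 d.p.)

p = 325/979 ≈ 0.331971.
d = −(3/4) ln(1 − 4p/3) = −0.75 ln(1 − 0.442628) = −0.75 ln(0.557372)
  = −0.75 × (-0.584522) = 0.438392 substitutions/site.

0.4384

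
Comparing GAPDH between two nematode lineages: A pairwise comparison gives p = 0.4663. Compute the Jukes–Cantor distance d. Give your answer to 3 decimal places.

0.729

d = −(3/4) ln(1 − 4p/3) = −0.75 ln(1 − 0.621733) = −0.75 ln(0.378267)
  = −0.75 × (-0.972155) = 0.729116 substitutions/site.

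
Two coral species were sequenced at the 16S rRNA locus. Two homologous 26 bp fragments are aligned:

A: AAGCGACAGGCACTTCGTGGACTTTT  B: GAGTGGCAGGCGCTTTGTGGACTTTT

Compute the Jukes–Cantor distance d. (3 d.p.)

0.222

The sequences differ at 5 of 26 sites (1, 4, 6, 12, 16), so p = 5/26 ≈ 0.192308.
d = −(3/4) ln(1 − 4p/3) = −0.75 ln(1 − 0.256411) = −0.75 ln(0.743589)
  = −0.75 × (-0.296267) = 0.222200 substitutions/site.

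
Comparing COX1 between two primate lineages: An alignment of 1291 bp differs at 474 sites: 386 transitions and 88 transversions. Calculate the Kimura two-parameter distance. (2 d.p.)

0.59

P = 386/1291 ≈ 0.298993 and Q = 88/1291 ≈ 0.068164.
Under the Kimura two-parameter model, d = −½ ln(1 − 2P − Q) − ¼ ln(1 − 2Q).
1 − 2P − Q = 0.33385, giving −½ ln(0.33385) = 0.548532.
1 − 2Q = 0.863672, giving −¼ ln(0.863672) = 0.036641.
d = 0.548532 + 0.036641 = 0.585173.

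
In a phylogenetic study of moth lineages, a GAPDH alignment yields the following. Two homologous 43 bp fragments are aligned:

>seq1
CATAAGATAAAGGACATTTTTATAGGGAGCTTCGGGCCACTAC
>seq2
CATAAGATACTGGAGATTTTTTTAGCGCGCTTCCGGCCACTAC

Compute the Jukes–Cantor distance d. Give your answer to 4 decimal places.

The sequences differ at 7 of 43 sites (10, 11, 15, 22, 26, 28, 34), so p = 7/43 ≈ 0.162791.
d = −(3/4) ln(1 − 4p/3) = −0.75 ln(1 − 0.217055) = −0.75 ln(0.782945)
  = −0.75 × (-0.244693) = 0.183520 substitutions/site.

0.1835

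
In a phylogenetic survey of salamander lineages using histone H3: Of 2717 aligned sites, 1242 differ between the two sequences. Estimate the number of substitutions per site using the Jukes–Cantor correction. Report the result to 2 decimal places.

0.71

p = 1242/2717 ≈ 0.457122.
d = −(3/4) ln(1 − 4p/3) = −0.75 ln(1 − 0.609496) = −0.75 ln(0.390504)
  = −0.75 × (-0.940317) = 0.705238 substitutions/site.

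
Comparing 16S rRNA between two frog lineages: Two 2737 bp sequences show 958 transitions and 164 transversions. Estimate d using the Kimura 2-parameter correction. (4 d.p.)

0.7454

P = 958/2737 ≈ 0.350018 and Q = 164/2737 ≈ 0.05992.
Under the Kimura two-parameter model, d = −½ ln(1 − 2P − Q) − ¼ ln(1 − 2Q).
1 − 2P − Q = 0.240044, giving −½ ln(0.240044) = 0.713467.
1 − 2Q = 0.88016, giving −¼ ln(0.88016) = 0.031913.
d = 0.713467 + 0.031913 = 0.745380.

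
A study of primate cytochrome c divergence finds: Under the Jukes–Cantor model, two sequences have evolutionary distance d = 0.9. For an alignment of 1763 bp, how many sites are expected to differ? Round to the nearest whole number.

Invert JC69: p = (3/4)(1 − e^(−4d/3)) = 0.75 × (1 − e^(-1.2)) = 0.75 × (1 − 0.301194) = 0.524105.
Expected differing sites = pL ≈ 0.524105 × 1763 = 923.997115 ≈ 924.

924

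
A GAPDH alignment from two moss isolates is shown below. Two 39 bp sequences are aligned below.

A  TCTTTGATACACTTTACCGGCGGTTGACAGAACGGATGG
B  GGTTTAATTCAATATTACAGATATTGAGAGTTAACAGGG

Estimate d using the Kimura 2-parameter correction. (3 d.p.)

0.812

Of 39 sites, 4 differences are transitions and 15 are transversions, so P = 4/39 ≈ 0.102564 and Q = 15/39 ≈ 0.384615.
Under the Kimura two-parameter model, d = −½ ln(1 − 2P − Q) − ¼ ln(1 − 2Q).
1 − 2P − Q = 0.410257, giving −½ ln(0.410257) = 0.445486.
1 − 2Q = 0.23077, giving −¼ ln(0.23077) = 0.366583.
d = 0.445486 + 0.366583 = 0.812069.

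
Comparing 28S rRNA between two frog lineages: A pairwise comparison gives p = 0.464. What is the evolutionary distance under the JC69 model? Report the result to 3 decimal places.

0.723

d = −(3/4) ln(1 − 4p/3) = −0.75 ln(1 − 0.618667) = −0.75 ln(0.381333)
  = −0.75 × (-0.964082) = 0.723062 substitutions/site.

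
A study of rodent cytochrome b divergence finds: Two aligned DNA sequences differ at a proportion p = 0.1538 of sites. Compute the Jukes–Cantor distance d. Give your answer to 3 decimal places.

d = −(3/4) ln(1 − 4p/3) = −0.75 ln(1 − 0.205067) = −0.75 ln(0.794933)
  = −0.75 × (-0.229497) = 0.172123 substitutions/site.

0.172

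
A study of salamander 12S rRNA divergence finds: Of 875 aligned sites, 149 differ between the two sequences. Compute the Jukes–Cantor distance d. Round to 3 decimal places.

0.193

p = 149/875 ≈ 0.170286.
d = −(3/4) ln(1 − 4p/3) = −0.75 ln(1 − 0.227048) = −0.75 ln(0.772952)
  = −0.75 × (-0.257538) = 0.193154 substitutions/site.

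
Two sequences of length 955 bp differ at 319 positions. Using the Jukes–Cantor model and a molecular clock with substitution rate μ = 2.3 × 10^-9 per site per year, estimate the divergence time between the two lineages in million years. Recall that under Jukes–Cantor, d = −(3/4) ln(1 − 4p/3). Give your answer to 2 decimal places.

p = 319/955 ≈ 0.334031.
d = −(3/4) ln(1 − 4p/3) = −0.75 ln(1 − 0.445375) = −0.75 ln(0.554625)
  = −0.75 × (-0.589463) = 0.442097 substitutions/site.
Under a molecular clock d = 2μt, so t = d/(2μ) = 0.442097 / (2 × 2.3 × 10^-9) = 96.11 million years.

96.11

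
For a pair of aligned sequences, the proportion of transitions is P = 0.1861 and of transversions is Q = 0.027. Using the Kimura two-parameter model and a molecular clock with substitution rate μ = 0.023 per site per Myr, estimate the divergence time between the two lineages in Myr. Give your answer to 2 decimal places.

Under the Kimura two-parameter model, d = −½ ln(1 − 2P − Q) − ¼ ln(1 − 2Q).
1 − 2P − Q = 0.6008, giving −½ ln(0.6008) = 0.254747.
1 − 2Q = 0.946, giving −¼ ln(0.946) = 0.013878.
d = 0.254747 + 0.013878 = 0.268625.
Under a molecular clock d = 2μt, so t = d/(2μ) = 0.268625 / (2 × 0.023) = 5.84 Myr.

5.84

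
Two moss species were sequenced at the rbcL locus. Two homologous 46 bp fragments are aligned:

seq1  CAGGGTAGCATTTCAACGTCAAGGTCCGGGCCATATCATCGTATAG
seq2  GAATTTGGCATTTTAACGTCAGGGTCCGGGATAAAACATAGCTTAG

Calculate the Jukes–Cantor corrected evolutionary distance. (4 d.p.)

The sequences differ at 14 of 46 sites, so p = 14/46 ≈ 0.304348.
d = −(3/4) ln(1 − 4p/3) = −0.75 ln(1 − 0.405797) = −0.75 ln(0.594203)
  = −0.75 × (-0.520534) = 0.390401 substitutions/site.

0.3904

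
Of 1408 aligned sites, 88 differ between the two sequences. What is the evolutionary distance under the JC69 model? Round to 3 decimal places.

p = 88/1408 = 0.0625.
d = −(3/4) ln(1 − 4p/3) = −0.75 ln(1 − 0.083333) = −0.75 ln(0.916667)
  = −0.75 × (-0.087011) = 0.065258 substitutions/site.

0.065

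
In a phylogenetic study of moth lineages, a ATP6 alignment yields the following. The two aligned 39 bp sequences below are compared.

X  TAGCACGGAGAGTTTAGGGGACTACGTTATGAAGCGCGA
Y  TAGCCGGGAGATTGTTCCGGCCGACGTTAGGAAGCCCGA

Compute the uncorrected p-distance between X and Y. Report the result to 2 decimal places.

The sequences differ at 11 of 39 positions.
p = 11/39 = 0.282051… ≈ 0.28 (to 2 d.p.).

0.28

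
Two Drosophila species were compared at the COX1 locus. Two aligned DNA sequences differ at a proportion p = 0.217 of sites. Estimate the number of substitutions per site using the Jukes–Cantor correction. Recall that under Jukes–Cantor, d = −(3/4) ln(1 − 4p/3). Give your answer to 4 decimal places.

d = −(3/4) ln(1 − 4p/3) = −0.75 ln(1 − 0.289333) = −0.75 ln(0.710667)
  = −0.75 × (-0.341551) = 0.256163 substitutions/site.

0.2562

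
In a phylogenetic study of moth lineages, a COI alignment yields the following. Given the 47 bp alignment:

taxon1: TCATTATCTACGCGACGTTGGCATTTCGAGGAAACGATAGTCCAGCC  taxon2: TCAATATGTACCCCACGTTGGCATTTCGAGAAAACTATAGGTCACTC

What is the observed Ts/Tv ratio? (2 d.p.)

Transitions are A↔G and C↔T; transversions are all other mismatches.
Transitions: 3. Transversions: 7.
R = 3/7 = 0.428571… ≈ 0.43 (to 2 d.p.).

0.43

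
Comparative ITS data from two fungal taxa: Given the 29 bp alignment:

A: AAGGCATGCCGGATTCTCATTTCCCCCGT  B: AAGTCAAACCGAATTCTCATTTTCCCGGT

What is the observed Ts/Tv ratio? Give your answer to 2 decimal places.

1.00

Transitions are A↔G and C↔T; transversions are all other mismatches.
Transitions: 3. Transversions: 3.
R = 3/3 = 1.00.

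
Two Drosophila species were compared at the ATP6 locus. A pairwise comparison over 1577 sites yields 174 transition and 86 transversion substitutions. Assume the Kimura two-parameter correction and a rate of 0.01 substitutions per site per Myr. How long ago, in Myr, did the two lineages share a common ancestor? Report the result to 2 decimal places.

9.49

P = 174/1577 ≈ 0.110336 and Q = 86/1577 ≈ 0.054534.
Under the Kimura two-parameter model, d = −½ ln(1 − 2P − Q) − ¼ ln(1 − 2Q).
1 − 2P − Q = 0.724794, giving −½ ln(0.724794) = 0.160934.
1 − 2Q = 0.890932, giving −¼ ln(0.890932) = 0.028872.
d = 0.160934 + 0.028872 = 0.189806.
Under a molecular clock d = 2μt, so t = d/(2μ) = 0.189806 / (2 × 0.01) = 9.49 Myr.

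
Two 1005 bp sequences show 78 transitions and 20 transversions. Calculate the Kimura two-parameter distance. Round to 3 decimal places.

P = 78/1005 ≈ 0.077612 and Q = 20/1005 ≈ 0.0199.
Under the Kimura two-parameter model, d = −½ ln(1 − 2P − Q) − ¼ ln(1 − 2Q).
1 − 2P − Q = 0.824876, giving −½ ln(0.824876) = 0.096261.
1 − 2Q = 0.9602, giving −¼ ln(0.9602) = 0.010153.
d = 0.096261 + 0.010153 = 0.106414.

0.106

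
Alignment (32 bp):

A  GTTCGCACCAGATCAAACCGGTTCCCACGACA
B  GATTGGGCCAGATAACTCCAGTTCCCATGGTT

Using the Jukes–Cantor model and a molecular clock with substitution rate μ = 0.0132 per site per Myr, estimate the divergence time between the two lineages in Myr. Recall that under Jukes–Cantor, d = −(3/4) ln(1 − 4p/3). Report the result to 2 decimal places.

19.69

The sequences differ at 12 of 32 sites, so p = 12/32 = 0.375.
d = −(3/4) ln(1 − 4p/3) = −0.75 ln(1 − 0.5) = −0.75 ln(0.5)
  = −0.75 × (-0.693147) = 0.519860 substitutions/site.
Under a molecular clock d = 2μt, so t = d/(2μ) = 0.519860 / (2 × 0.0132) = 19.69 Myr.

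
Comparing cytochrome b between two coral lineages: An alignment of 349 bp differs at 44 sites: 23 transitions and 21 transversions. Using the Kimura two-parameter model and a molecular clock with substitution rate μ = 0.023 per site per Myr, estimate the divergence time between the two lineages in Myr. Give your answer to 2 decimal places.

P = 23/349 ≈ 0.065903 and Q = 21/349 ≈ 0.060172.
Under the Kimura two-parameter model, d = −½ ln(1 − 2P − Q) − ¼ ln(1 − 2Q).
1 − 2P − Q = 0.808022, giving −½ ln(0.808022) = 0.106583.
1 − 2Q = 0.879656, giving −¼ ln(0.879656) = 0.032056.
d = 0.106583 + 0.032056 = 0.138639.
Under a molecular clock d = 2μt, so t = d/(2μ) = 0.138639 / (2 × 0.023) = 3.01 Myr.

3.01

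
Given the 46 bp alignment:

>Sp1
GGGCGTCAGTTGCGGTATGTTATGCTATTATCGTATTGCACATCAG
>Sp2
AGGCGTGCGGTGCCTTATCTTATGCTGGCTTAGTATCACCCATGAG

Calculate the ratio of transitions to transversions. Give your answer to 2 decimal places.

0.45

Transitions are A↔G and C↔T; transversions are all other mismatches.
Transitions: 5. Transversions: 11.
R = 5/11 = 0.454545… ≈ 0.45 (to 2 d.p.).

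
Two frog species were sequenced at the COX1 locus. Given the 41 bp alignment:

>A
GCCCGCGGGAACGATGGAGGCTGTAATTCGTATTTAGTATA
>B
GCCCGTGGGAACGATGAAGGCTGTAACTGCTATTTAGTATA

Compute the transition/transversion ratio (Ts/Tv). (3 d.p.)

1.500

Transitions are A↔G and C↔T; transversions are all other mismatches.
Transitions: 3. Transversions: 2.
R = 3/2 = 1.500.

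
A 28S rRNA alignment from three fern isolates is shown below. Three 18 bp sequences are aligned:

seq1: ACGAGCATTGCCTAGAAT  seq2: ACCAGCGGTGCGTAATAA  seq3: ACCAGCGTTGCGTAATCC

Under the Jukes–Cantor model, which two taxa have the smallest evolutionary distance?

seq2 and seq3

seq1–seq2: 7/18 differ, p = 0.389, d = 0.548.
seq1–seq3: 7/18 differ, p = 0.389, d = 0.548.
seq2–seq3: 3/18 differ, p = 0.167, d = 0.188.
The smallest distance is between seq2 and seq3.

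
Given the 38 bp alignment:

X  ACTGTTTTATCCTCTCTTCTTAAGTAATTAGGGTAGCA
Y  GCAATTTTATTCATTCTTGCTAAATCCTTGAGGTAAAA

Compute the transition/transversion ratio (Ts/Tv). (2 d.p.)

Transitions are A↔G and C↔T; transversions are all other mismatches.
Transitions: 9. Transversions: 6.
R = 9/6 = 1.50.

1.50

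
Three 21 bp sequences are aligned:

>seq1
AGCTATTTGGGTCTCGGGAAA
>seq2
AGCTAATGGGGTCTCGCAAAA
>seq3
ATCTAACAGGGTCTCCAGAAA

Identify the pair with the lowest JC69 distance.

seq1 and seq2

seq1–seq2: 4/21 differ, p = 0.190, d = 0.220.
seq1–seq3: 6/21 differ, p = 0.286, d = 0.360.
seq2–seq3: 6/21 differ, p = 0.286, d = 0.360.
The smallest distance is between seq1 and seq2.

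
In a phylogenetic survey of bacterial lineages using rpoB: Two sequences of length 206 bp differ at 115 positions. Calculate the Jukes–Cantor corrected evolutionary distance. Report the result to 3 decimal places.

p = 115/206 ≈ 0.558252.
d = −(3/4) ln(1 − 4p/3) = −0.75 ln(1 − 0.744336) = −0.75 ln(0.255664)
  = −0.75 × (-1.363891) = 1.022918 substitutions/site.

1.023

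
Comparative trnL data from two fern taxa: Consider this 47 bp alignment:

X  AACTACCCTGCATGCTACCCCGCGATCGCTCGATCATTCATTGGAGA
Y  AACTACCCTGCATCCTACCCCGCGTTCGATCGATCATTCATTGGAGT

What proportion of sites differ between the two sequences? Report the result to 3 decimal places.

0.085

The sequences differ at 4 of 47 positions (sites 14, 25, 29, 47).
p = 4/47 = 0.085106… ≈ 0.085 (to 3 d.p.).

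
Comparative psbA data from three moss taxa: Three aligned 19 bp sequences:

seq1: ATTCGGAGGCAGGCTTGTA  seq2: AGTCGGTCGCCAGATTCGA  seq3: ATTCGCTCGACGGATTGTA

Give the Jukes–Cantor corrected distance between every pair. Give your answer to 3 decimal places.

d(seq1,seq2) = 0.618, d(seq1,seq3) = 0.410, d(seq2,seq3) = 0.410

seq1–seq2: 8/19 sites differ → p ≈ 0.421053, d = −0.75 ln(1 − 0.561404) = 0.618132 ≈ 0.618.
seq1–seq3: 6/19 sites differ → p ≈ 0.315789, d = −0.75 ln(1 − 0.421052) = 0.409907 ≈ 0.410.
seq2–seq3: 6/19 sites differ → p ≈ 0.315789, d = −0.75 ln(1 − 0.421052) = 0.409907 ≈ 0.410.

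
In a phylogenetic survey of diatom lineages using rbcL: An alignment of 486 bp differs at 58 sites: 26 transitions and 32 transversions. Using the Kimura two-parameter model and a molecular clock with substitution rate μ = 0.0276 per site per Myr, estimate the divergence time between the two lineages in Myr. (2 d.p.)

2.36

P = 26/486 ≈ 0.053498 and Q = 32/486 ≈ 0.065844.
Under the Kimura two-parameter model, d = −½ ln(1 − 2P − Q) − ¼ ln(1 − 2Q).
1 − 2P − Q = 0.82716, giving −½ ln(0.82716) = 0.094879.
1 − 2Q = 0.868312, giving −¼ ln(0.868312) = 0.035301.
d = 0.094879 + 0.035301 = 0.130180.
Under a molecular clock d = 2μt, so t = d/(2μ) = 0.130180 / (2 × 0.0276) = 2.36 Myr.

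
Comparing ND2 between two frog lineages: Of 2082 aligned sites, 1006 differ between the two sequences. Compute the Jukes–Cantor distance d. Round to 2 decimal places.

p = 1006/2082 ≈ 0.483189.
d = −(3/4) ln(1 − 4p/3) = −0.75 ln(1 − 0.644252) = −0.75 ln(0.355748)
  = −0.75 × (-1.033533) = 0.775150 substitutions/site.

0.78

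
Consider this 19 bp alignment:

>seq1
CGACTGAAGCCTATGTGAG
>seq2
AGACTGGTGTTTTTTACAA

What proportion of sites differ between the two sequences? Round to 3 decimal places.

0.526

The sequences differ at 10 of 19 positions (sites 1, 7, 8, 10, 11, 13, 15, 16, 17, 19).
p = 10/19 = 0.526315… ≈ 0.526 (to 3 d.p.).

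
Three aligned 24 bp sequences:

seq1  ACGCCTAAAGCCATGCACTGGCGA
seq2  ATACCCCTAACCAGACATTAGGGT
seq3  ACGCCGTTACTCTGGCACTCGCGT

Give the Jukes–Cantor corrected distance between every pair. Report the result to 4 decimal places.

d(seq1,seq2) = 0.8240, d(seq1,seq3) = 0.5199, d(seq2,seq3) = 0.7083

seq1–seq2: 12/24 sites differ → p = 0.5, d = −0.75 ln(1 − 0.666667) = 0.823960 ≈ 0.8240.
seq1–seq3: 9/24 sites differ → p = 0.375, d = −0.75 ln(1 − 0.5) = 0.519860 ≈ 0.5199.
seq2–seq3: 11/24 sites differ → p ≈ 0.458333, d = −0.75 ln(1 − 0.611111) = 0.708346 ≈ 0.7083.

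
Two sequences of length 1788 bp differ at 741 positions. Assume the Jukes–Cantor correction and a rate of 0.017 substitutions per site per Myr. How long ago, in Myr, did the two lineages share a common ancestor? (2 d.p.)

17.74

p = 741/1788 ≈ 0.41443.
d = −(3/4) ln(1 − 4p/3) = −0.75 ln(1 − 0.552573) = −0.75 ln(0.447427)
  = −0.75 × (-0.804242) = 0.603182 substitutions/site.
Under a molecular clock d = 2μt, so t = d/(2μ) = 0.603182 / (2 × 0.017) = 17.74 Myr.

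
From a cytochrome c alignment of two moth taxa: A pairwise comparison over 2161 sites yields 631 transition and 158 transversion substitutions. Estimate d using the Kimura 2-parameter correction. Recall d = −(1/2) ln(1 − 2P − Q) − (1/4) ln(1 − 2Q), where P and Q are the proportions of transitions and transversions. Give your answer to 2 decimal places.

P = 631/2161 ≈ 0.291994 and Q = 158/2161 ≈ 0.073114.
Under the Kimura two-parameter model, d = −½ ln(1 − 2P − Q) − ¼ ln(1 − 2Q).
1 − 2P − Q = 0.342898, giving −½ ln(0.342898) = 0.535161.
1 − 2Q = 0.853772, giving −¼ ln(0.853772) = 0.039523.
d = 0.535161 + 0.039523 = 0.574684.

0.57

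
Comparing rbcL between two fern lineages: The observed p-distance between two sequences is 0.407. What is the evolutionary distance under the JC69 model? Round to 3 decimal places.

0.587

d = −(3/4) ln(1 − 4p/3) = −0.75 ln(1 − 0.542667) = −0.75 ln(0.457333)
  = −0.75 × (-0.782343) = 0.586757 substitutions/site.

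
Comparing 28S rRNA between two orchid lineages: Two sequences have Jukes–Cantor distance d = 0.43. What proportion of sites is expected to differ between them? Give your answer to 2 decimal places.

p = (3/4)(1 − e^(−4d/3)) = 0.75 × (1 − e^(-0.573333)) = 0.75 × (1 − 0.563644) = 0.327267.

0.33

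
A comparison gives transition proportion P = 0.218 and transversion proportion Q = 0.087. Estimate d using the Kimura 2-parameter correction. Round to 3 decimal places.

0.418

Under the Kimura two-parameter model, d = −½ ln(1 − 2P − Q) − ¼ ln(1 − 2Q).
1 − 2P − Q = 0.477, giving −½ ln(0.477) = 0.370119.
1 − 2Q = 0.826, giving −¼ ln(0.826) = 0.047790.
d = 0.370119 + 0.047790 = 0.417909.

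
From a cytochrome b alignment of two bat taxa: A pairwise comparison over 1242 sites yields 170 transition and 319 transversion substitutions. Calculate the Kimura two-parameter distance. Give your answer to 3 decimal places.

P = 170/1242 ≈ 0.136876 and Q = 319/1242 ≈ 0.256844.
Under the Kimura two-parameter model, d = −½ ln(1 − 2P − Q) − ¼ ln(1 − 2Q).
1 − 2P − Q = 0.469404, giving −½ ln(0.469404) = 0.378146.
1 − 2Q = 0.486312, giving −¼ ln(0.486312) = 0.180226.
d = 0.378146 + 0.180226 = 0.558372.

0.558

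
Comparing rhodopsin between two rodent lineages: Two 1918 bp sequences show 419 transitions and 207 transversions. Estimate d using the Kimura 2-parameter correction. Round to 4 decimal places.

0.4543

P = 419/1918 ≈ 0.218457 and Q = 207/1918 ≈ 0.107925.
Under the Kimura two-parameter model, d = −½ ln(1 − 2P − Q) − ¼ ln(1 − 2Q).
1 − 2P − Q = 0.455161, giving −½ ln(0.455161) = 0.393552.
1 − 2Q = 0.78415, giving −¼ ln(0.78415) = 0.060789.
d = 0.393552 + 0.060789 = 0.454341.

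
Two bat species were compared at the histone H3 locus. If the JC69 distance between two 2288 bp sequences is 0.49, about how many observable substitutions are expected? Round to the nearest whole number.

823

Invert JC69: p = (3/4)(1 − e^(−4d/3)) = 0.75 × (1 − e^(-0.653333)) = 0.75 × (1 − 0.520309) = 0.359768.
Expected differing sites = pL ≈ 0.359768 × 2288 = 823.149184 ≈ 823.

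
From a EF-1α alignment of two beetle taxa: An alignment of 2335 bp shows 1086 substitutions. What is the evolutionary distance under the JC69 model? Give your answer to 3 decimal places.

p = 1086/2335 ≈ 0.465096.
d = −(3/4) ln(1 − 4p/3) = −0.75 ln(1 − 0.620128) = −0.75 ln(0.379872)
  = −0.75 × (-0.967921) = 0.725941 substitutions/site.

0.726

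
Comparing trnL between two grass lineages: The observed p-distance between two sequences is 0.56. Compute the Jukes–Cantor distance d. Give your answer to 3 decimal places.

d = −(3/4) ln(1 − 4p/3) = −0.75 ln(1 − 0.746667) = −0.75 ln(0.253333)
  = −0.75 × (-1.373050) = 1.029788 substitutions/site.

1.030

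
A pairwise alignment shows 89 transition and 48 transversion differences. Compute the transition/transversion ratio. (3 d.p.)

R = 89/48 = 1.854166… ≈ 1.854 (to 3 d.p.).

1.854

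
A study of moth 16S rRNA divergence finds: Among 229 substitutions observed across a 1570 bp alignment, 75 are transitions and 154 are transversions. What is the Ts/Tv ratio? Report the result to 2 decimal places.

0.49

R = 75/154 = 0.487012… ≈ 0.49 (to 2 d.p.).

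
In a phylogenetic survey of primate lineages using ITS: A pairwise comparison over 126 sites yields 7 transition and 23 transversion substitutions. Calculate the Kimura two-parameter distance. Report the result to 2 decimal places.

P = 7/126 ≈ 0.055556 and Q = 23/126 ≈ 0.18254.
Under the Kimura two-parameter model, d = −½ ln(1 − 2P − Q) − ¼ ln(1 − 2Q).
1 − 2P − Q = 0.706348, giving −½ ln(0.706348) = 0.173824.
1 − 2Q = 0.63492, giving −¼ ln(0.63492) = 0.113564.
d = 0.173824 + 0.113564 = 0.287388.

0.29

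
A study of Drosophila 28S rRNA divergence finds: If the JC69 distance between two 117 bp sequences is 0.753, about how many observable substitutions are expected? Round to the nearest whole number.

56

Invert JC69: p = (3/4)(1 − e^(−4d/3)) = 0.75 × (1 − e^(-1.004)) = 0.75 × (1 − 0.366411) = 0.475192.
Expected differing sites = pL ≈ 0.475192 × 117 = 55.597464 ≈ 56.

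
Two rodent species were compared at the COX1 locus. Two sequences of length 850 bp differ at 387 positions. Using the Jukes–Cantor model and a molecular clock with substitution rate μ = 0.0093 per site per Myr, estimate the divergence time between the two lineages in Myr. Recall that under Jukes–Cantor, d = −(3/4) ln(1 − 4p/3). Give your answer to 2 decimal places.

p = 387/850 ≈ 0.455294.
d = −(3/4) ln(1 − 4p/3) = −0.75 ln(1 − 0.607059) = −0.75 ln(0.392941)
  = −0.75 × (-0.934096) = 0.700572 substitutions/site.
Under a molecular clock d = 2μt, so t = d/(2μ) = 0.700572 / (2 × 0.0093) = 37.67 Myr.

37.67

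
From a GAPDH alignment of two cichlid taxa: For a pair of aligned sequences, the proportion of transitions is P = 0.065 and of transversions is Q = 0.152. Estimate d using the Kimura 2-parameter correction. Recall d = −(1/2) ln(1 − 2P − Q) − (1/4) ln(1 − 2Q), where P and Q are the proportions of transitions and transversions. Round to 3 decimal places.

Under the Kimura two-parameter model, d = −½ ln(1 − 2P − Q) − ¼ ln(1 − 2Q).
1 − 2P − Q = 0.718, giving −½ ln(0.718) = 0.165643.
1 − 2Q = 0.696, giving −¼ ln(0.696) = 0.090601.
d = 0.165643 + 0.090601 = 0.256244.

0.256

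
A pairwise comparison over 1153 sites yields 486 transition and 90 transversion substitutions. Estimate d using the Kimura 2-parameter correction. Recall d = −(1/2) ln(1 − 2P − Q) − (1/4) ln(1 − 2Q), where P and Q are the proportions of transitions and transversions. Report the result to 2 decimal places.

P = 486/1153 ≈ 0.421509 and Q = 90/1153 ≈ 0.078057.
Under the Kimura two-parameter model, d = −½ ln(1 − 2P − Q) − ¼ ln(1 − 2Q).
1 − 2P − Q = 0.078925, giving −½ ln(0.078925) = 1.269629.
1 − 2Q = 0.843886, giving −¼ ln(0.843886) = 0.042434.
d = 1.269629 + 0.042434 = 1.312063.

1.31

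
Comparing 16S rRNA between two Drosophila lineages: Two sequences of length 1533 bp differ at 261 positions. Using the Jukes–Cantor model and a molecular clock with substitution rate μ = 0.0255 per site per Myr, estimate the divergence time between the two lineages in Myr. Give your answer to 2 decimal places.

3.79

p = 261/1533 ≈ 0.170254.
d = −(3/4) ln(1 − 4p/3) = −0.75 ln(1 − 0.227005) = −0.75 ln(0.772995)
  = −0.75 × (-0.257483) = 0.193112 substitutions/site.
Under a molecular clock d = 2μt, so t = d/(2μ) = 0.193112 / (2 × 0.0255) = 3.79 Myr.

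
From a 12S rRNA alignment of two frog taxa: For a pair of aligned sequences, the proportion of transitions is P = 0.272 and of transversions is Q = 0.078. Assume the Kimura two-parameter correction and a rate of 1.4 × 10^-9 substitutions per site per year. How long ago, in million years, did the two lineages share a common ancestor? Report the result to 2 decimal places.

Under the Kimura two-parameter model, d = −½ ln(1 − 2P − Q) − ¼ ln(1 − 2Q).
1 − 2P − Q = 0.378, giving −½ ln(0.378) = 0.486431.
1 − 2Q = 0.844, giving −¼ ln(0.844) = 0.042401.
d = 0.486431 + 0.042401 = 0.528832.
Under a molecular clock d = 2μt, so t = d/(2μ) = 0.528832 / (2 × 1.4 × 10^-9) = 188.87 million years.

188.87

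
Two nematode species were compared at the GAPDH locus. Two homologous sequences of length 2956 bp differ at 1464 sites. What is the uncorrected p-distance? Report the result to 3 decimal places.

0.495

p = 1464/2956 = 0.495263… ≈ 0.495 (to 3 d.p.).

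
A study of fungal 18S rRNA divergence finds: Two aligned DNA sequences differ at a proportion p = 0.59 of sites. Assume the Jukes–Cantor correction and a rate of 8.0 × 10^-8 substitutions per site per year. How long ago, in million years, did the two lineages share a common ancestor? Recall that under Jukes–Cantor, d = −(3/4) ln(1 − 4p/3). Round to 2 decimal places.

7.24

d = −(3/4) ln(1 − 4p/3) = −0.75 ln(1 − 0.786667) = −0.75 ln(0.213333)
  = −0.75 × (-1.544901) = 1.158676 substitutions/site.
Under a molecular clock d = 2μt, so t = d/(2μ) = 1.158676 / (2 × 8.0 × 10^-8) = 7.24 million years.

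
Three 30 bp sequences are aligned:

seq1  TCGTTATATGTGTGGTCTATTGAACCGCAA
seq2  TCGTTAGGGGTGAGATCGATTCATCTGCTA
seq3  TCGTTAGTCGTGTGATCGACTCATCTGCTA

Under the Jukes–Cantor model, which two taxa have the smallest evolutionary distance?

seq1–seq2: 10/30 differ, p = 0.333, d = 0.441.
seq1–seq3: 10/30 differ, p = 0.333, d = 0.441.
seq2–seq3: 4/30 differ, p = 0.133, d = 0.147.
The smallest distance is between seq2 and seq3.

seq2 and seq3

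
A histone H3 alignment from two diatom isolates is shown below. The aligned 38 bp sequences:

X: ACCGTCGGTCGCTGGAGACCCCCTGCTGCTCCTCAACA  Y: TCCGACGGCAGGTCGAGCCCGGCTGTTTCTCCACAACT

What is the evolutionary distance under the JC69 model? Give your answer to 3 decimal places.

The sequences differ at 13 of 38 sites, so p = 13/38 ≈ 0.342105.
d = −(3/4) ln(1 − 4p/3) = −0.75 ln(1 − 0.45614) = −0.75 ln(0.54386)
  = −0.75 × (-0.609063) = 0.456797 substitutions/site.

0.457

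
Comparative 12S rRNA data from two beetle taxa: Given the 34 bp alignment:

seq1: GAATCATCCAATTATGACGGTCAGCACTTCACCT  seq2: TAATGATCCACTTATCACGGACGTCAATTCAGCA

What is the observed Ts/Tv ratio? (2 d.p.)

0.11

Transitions are A↔G and C↔T; transversions are all other mismatches.
Transitions: 1. Transversions: 9.
R = 1/9 = 0.111111… ≈ 0.11 (to 2 d.p.).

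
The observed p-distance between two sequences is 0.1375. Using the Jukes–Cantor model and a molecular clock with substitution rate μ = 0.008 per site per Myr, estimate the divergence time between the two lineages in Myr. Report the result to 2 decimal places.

d = −(3/4) ln(1 − 4p/3) = −0.75 ln(1 − 0.183333) = −0.75 ln(0.816667)
  = −0.75 × (-0.202524) = 0.151893 substitutions/site.
Under a molecular clock d = 2μt, so t = d/(2μ) = 0.151893 / (2 × 0.008) = 9.49 Myr.

9.49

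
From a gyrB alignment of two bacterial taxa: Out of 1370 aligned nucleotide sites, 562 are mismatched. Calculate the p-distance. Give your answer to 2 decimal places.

0.41

p = 562/1370 = 0.410218… ≈ 0.41 (to 2 d.p.).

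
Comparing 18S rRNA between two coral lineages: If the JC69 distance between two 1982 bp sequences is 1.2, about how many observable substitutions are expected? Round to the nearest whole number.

1186

Invert JC69: p = (3/4)(1 − e^(−4d/3)) = 0.75 × (1 − e^(-1.6)) = 0.75 × (1 − 0.201897) = 0.598577.
Expected differing sites = pL ≈ 0.598577 × 1982 = 1186.379614 ≈ 1186.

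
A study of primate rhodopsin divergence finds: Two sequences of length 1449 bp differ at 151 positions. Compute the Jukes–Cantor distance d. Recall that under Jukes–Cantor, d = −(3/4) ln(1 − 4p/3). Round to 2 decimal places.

p = 151/1449 ≈ 0.10421.
d = −(3/4) ln(1 − 4p/3) = −0.75 ln(1 − 0.138947) = −0.75 ln(0.861053)
  = −0.75 × (-0.149599) = 0.112199 substitutions/site.

0.11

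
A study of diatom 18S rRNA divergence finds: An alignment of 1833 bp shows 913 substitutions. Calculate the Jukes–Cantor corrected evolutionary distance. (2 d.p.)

0.82

p = 913/1833 ≈ 0.498091.
d = −(3/4) ln(1 − 4p/3) = −0.75 ln(1 − 0.664121) = −0.75 ln(0.335879)
  = −0.75 × (-1.091004) = 0.818253 substitutions/site.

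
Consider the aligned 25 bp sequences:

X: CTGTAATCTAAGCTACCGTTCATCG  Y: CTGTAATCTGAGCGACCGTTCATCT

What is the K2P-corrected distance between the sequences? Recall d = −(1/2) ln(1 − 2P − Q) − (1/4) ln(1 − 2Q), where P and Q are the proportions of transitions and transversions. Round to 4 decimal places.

Of 25 sites, 1 differences are transitions and 2 are transversions, so P = 1/25 = 0.04 and Q = 2/25 = 0.08.
Under the Kimura two-parameter model, d = −½ ln(1 − 2P − Q) − ¼ ln(1 − 2Q).
1 − 2P − Q = 0.84, giving −½ ln(0.84) = 0.087177.
1 − 2Q = 0.84, giving −¼ ln(0.84) = 0.043588.
d = 0.087177 + 0.043588 = 0.130765.

0.1308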